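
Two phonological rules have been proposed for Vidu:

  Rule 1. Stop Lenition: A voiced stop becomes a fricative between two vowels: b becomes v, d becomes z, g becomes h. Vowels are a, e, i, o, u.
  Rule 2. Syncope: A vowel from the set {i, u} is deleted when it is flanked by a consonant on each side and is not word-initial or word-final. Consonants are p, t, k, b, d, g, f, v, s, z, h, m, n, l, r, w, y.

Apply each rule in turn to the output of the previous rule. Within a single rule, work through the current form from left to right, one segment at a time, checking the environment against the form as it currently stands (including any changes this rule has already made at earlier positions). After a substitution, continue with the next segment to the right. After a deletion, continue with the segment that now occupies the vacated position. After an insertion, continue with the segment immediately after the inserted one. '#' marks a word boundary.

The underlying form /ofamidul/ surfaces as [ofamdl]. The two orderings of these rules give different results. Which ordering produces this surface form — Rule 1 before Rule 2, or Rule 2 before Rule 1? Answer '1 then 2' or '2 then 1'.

Order 1 then 2:
  1 Stop Lenition: [ofamidul] → [ofamizul]
  2 Syncope: [ofamizul] → [ofamzl]
  result: [ofamzl]
Order 2 then 1:
  2 Syncope: [ofamidul] → [ofamdl]
  1 Stop Lenition: no change — [ofamdl]
  result: [ofamdl]

2 then 1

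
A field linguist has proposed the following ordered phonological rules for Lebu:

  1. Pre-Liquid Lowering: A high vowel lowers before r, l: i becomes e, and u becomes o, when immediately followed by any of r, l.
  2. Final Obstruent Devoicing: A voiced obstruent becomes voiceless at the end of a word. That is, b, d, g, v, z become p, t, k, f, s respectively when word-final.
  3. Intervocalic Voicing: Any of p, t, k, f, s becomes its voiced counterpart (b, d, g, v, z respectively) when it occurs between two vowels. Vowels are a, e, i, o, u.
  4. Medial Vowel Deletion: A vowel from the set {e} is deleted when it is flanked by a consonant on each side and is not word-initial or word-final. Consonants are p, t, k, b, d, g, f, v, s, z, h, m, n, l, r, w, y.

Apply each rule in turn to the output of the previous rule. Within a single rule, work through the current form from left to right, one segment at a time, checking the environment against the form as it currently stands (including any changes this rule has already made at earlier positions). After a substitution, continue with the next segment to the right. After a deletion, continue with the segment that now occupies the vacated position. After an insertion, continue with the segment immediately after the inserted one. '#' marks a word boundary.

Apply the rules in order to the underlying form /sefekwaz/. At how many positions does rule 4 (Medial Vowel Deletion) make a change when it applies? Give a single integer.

2

1 Pre-Liquid Lowering: no change — [sefekwaz]
2 Final Obstruent Devoicing: [sefekwaz] → [sefekwas]
3 Intervocalic Voicing: [sefekwas] → [sevekwas]
4 Medial Vowel Deletion: [sevekwas] → [svkwas]
Rule 4 changed 2 position(s).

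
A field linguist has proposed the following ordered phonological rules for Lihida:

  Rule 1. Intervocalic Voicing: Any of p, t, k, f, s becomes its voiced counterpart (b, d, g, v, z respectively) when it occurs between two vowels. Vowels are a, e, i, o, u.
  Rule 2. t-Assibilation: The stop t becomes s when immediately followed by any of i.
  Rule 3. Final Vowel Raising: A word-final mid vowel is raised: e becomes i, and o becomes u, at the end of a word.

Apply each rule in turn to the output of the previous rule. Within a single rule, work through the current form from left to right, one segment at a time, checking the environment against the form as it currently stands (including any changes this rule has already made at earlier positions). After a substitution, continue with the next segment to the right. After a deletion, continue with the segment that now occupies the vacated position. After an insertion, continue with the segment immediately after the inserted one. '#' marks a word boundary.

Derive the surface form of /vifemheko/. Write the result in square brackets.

[vivemhegu]

Rule 1 Intervocalic Voicing: [vifemheko] → [vivemhego]
Rule 2 t-Assibilation: no change — [vivemhego]
Rule 3 Final Vowel Raising: [vivemhego] → [vivemhegu]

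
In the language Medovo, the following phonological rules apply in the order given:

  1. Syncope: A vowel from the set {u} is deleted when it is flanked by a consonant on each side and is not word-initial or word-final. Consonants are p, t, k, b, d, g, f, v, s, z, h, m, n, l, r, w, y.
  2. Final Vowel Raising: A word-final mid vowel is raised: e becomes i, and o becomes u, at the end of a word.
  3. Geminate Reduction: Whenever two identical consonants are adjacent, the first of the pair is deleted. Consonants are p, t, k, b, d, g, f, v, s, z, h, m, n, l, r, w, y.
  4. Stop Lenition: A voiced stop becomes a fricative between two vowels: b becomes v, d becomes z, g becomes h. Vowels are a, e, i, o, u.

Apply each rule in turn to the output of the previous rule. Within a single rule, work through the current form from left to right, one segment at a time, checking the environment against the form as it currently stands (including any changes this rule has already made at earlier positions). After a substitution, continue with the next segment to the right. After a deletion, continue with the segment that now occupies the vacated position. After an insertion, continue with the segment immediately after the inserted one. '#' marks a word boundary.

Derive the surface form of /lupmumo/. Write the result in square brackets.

1 Syncope: [lupmumo] → [lpmmo]
2 Final Vowel Raising: [lpmmo] → [lpmmu]
3 Geminate Reduction: [lpmmu] → [lpmu]
4 Stop Lenition: no change — [lpmu]

[lpmu]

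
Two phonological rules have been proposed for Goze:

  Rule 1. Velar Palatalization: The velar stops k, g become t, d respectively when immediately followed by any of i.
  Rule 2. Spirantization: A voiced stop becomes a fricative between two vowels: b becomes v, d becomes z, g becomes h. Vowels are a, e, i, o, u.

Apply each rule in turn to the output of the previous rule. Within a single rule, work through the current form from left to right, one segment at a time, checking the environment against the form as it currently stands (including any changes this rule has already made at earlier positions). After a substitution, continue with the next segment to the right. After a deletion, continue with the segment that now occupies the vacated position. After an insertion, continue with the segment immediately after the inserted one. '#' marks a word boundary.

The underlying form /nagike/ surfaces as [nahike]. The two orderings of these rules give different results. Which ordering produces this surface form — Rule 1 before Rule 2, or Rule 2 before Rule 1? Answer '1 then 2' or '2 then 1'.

Order 1 then 2:
  1 Velar Palatalization: [nagike] → [nadike]
  2 Spirantization: [nadike] → [nazike]
  result: [nazike]
Order 2 then 1:
  2 Spirantization: [nagike] → [nahike]
  1 Velar Palatalization: no change — [nahike]
  result: [nahike]

2 then 1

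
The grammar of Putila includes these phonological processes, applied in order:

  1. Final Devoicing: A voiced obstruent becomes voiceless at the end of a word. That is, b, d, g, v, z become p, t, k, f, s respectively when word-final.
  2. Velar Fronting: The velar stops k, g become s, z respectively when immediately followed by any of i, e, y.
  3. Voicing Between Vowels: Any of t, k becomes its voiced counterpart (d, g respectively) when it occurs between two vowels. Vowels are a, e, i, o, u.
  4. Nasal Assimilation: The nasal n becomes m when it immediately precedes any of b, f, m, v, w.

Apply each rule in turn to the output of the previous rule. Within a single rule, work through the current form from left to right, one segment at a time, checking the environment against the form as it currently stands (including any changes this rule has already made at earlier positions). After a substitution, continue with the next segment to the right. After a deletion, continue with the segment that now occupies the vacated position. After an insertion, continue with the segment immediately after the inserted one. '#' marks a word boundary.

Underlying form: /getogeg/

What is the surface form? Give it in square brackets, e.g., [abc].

[zedozek]

1 Final Devoicing: [getogeg] → [getogek]
2 Velar Fronting: [getogek] → [zetozek]
3 Voicing Between Vowels: [zetozek] → [zedozek]
4 Nasal Assimilation: no change — [zedozek]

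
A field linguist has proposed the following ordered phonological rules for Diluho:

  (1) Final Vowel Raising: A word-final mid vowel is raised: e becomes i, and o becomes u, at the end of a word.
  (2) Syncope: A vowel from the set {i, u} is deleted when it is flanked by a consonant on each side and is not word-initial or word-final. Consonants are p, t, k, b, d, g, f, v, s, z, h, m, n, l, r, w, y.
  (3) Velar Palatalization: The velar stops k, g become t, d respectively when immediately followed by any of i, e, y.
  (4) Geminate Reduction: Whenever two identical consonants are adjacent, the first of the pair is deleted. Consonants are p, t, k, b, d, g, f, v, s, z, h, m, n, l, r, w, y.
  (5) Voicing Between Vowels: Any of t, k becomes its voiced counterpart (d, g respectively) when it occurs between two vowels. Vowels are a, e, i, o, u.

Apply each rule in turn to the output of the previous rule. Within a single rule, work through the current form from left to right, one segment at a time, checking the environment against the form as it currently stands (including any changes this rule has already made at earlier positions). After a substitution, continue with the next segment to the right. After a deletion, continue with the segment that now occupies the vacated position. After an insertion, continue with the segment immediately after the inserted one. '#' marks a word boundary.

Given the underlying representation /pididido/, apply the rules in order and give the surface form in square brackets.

(1) Final Vowel Raising: [pididido] → [pidididu]
(2) Syncope: [pidididu] → [pdddu]
(3) Velar Palatalization: no change — [pdddu]
(4) Geminate Reduction: [pdddu] → [pdu]
(5) Voicing Between Vowels: no change — [pdu]

[pdu]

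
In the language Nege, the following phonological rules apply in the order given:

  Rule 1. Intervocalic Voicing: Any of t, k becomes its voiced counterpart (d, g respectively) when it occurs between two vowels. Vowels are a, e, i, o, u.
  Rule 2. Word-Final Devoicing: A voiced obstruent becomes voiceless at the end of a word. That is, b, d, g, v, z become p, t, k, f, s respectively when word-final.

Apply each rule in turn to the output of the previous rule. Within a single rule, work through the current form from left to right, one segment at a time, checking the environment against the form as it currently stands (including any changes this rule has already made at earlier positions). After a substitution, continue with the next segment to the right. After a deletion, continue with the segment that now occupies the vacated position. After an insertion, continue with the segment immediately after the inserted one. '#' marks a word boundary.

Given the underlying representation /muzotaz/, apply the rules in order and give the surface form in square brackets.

[muzodas]

Rule 1 Intervocalic Voicing: [muzotaz] → [muzodaz]
Rule 2 Word-Final Devoicing: [muzodaz] → [muzodas]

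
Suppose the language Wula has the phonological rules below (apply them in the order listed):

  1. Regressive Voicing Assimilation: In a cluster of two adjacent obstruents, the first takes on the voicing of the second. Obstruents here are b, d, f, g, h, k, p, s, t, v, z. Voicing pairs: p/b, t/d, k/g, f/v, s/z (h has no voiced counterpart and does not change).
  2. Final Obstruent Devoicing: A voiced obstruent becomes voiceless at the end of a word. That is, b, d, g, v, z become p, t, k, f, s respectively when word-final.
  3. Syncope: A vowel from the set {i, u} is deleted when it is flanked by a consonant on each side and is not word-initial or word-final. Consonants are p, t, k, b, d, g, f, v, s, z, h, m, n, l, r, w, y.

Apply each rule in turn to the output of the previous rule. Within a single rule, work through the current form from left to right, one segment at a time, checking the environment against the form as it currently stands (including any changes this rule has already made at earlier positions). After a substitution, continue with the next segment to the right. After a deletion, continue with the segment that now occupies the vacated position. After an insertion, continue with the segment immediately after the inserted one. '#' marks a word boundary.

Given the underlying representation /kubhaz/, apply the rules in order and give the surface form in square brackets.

1 Regressive Voicing Assimilation: [kubhaz] → [kuphaz]
2 Final Obstruent Devoicing: [kuphaz] → [kuphas]
3 Syncope: [kuphas] → [kphas]

[kphas]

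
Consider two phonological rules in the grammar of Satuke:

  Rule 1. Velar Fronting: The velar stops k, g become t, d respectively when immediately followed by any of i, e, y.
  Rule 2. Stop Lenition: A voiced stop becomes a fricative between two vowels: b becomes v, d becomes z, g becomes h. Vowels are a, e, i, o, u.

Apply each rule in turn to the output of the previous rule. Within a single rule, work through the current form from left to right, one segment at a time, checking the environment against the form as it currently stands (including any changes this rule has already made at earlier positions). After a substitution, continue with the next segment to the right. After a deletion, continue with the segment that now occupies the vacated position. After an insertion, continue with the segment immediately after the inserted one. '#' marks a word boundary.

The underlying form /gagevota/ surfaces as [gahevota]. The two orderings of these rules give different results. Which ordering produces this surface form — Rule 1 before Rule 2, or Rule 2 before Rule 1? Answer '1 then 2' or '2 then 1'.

2 then 1

Order 1 then 2:
  1 Velar Fronting: [gagevota] → [gadevota]
  2 Stop Lenition: [gadevota] → [gazevota]
  result: [gazevota]
Order 2 then 1:
  2 Stop Lenition: [gagevota] → [gahevota]
  1 Velar Fronting: no change — [gahevota]
  result: [gahevota]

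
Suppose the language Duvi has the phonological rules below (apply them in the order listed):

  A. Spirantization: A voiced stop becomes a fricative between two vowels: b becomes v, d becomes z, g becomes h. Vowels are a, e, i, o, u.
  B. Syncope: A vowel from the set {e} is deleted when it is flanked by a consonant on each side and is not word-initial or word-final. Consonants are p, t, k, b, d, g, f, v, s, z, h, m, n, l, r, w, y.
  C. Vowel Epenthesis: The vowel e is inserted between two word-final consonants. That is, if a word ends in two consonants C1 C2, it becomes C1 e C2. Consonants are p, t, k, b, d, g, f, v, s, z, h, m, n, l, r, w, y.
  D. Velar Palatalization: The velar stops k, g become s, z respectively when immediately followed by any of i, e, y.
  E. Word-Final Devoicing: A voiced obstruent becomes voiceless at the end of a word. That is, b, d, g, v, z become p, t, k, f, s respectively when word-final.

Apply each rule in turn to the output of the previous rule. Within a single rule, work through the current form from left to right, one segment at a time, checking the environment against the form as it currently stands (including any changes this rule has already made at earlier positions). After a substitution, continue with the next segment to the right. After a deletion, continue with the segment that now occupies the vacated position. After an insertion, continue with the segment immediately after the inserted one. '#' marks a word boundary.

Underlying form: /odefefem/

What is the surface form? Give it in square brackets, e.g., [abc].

A Spirantization: [odefefem] → [ozefefem]
B Syncope: [ozefefem] → [ozffm]
C Vowel Epenthesis: [ozffm] → [ozffem]
D Velar Palatalization: no change — [ozffem]
E Word-Final Devoicing: no change — [ozffem]

[ozffem]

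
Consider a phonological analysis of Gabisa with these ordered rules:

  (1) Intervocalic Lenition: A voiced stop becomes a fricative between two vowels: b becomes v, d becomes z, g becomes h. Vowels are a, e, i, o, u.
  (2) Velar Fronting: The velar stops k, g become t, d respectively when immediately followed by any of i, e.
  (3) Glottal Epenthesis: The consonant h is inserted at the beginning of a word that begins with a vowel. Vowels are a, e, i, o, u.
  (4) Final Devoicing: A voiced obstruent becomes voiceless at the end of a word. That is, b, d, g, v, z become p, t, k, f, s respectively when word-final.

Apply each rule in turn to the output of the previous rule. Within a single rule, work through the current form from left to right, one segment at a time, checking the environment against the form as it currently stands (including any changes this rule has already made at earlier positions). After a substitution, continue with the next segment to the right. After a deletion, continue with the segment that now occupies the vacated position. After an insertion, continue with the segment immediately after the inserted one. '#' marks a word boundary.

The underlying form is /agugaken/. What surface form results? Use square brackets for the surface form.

(1) Intervocalic Lenition: [agugaken] → [ahuhaken]
(2) Velar Fronting: [ahuhaken] → [ahuhaten]
(3) Glottal Epenthesis: [ahuhaten] → [hahuhaten]
(4) Final Devoicing: no change — [hahuhaten]

[hahuhaten]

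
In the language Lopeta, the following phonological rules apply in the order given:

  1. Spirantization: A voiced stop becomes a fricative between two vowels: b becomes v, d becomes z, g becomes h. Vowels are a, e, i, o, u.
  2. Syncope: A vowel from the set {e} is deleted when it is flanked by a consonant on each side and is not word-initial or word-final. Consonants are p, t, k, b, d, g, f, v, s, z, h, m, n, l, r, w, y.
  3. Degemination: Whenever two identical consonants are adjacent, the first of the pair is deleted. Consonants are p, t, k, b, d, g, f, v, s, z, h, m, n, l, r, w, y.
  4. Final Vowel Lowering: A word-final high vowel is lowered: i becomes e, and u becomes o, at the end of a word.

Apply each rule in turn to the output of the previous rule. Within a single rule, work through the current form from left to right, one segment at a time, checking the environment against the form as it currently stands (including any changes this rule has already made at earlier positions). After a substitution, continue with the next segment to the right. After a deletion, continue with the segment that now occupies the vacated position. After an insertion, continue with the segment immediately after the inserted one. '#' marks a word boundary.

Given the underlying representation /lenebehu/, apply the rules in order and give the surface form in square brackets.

[lnvho]

1 Spirantization: [lenebehu] → [lenevehu]
2 Syncope: [lenevehu] → [lnvhu]
3 Degemination: no change — [lnvhu]
4 Final Vowel Lowering: [lnvhu] → [lnvho]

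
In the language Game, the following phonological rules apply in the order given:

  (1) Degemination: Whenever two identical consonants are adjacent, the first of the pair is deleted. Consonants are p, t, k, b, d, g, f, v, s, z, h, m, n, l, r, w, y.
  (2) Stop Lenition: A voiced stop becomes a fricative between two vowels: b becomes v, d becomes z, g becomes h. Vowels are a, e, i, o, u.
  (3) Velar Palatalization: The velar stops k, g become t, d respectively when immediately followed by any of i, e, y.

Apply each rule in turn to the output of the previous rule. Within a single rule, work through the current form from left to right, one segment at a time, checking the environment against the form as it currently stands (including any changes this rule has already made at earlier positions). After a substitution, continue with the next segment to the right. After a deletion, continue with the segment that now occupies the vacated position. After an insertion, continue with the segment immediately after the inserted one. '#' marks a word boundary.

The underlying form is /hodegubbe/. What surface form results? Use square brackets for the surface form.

(1) Degemination: [hodegubbe] → [hodegube]
(2) Stop Lenition: [hodegube] → [hozehuve]
(3) Velar Palatalization: no change — [hozehuve]

[hozehuve]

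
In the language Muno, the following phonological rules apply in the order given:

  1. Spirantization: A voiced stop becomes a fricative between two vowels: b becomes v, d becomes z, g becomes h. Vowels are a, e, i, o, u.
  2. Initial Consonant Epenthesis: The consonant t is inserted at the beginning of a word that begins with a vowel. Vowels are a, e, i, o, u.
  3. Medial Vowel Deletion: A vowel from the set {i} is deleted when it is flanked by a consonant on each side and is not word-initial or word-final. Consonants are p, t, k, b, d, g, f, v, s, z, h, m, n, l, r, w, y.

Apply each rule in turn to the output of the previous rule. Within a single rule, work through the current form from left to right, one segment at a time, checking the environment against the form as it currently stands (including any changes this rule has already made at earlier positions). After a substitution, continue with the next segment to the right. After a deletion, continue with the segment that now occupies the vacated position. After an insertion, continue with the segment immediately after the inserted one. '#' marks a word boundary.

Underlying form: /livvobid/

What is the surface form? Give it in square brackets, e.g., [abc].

1 Spirantization: [livvobid] → [livvovid]
2 Initial Consonant Epenthesis: no change — [livvovid]
3 Medial Vowel Deletion: [livvovid] → [lvvovd]

[lvvovd]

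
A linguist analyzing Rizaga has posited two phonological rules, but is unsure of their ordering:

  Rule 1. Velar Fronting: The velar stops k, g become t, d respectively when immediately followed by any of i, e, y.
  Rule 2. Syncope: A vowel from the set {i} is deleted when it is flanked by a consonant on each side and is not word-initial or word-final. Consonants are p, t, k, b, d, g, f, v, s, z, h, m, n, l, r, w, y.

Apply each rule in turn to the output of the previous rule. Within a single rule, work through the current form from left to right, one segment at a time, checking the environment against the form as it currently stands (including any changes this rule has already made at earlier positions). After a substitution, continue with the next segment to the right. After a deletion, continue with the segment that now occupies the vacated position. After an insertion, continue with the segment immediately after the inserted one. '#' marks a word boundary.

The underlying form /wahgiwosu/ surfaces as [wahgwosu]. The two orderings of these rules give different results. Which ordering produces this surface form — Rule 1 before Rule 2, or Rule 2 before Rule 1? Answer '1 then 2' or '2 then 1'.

Order 1 then 2:
  1 Velar Fronting: [wahgiwosu] → [wahdiwosu]
  2 Syncope: [wahdiwosu] → [wahdwosu]
  result: [wahdwosu]
Order 2 then 1:
  2 Syncope: [wahgiwosu] → [wahgwosu]
  1 Velar Fronting: no change — [wahgwosu]
  result: [wahgwosu]

2 then 1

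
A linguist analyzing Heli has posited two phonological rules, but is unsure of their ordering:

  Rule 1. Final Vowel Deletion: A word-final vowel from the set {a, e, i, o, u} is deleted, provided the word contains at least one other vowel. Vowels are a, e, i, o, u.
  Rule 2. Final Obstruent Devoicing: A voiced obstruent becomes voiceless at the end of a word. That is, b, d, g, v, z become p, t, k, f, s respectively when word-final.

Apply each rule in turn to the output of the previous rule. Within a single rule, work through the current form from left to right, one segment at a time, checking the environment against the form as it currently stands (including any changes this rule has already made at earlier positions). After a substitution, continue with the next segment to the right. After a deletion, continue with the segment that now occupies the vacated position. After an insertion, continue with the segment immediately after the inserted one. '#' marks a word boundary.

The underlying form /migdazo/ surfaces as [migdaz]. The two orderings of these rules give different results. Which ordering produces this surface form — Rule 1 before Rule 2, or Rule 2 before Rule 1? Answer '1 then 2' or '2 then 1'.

Order 1 then 2:
  1 Final Vowel Deletion: [migdazo] → [migdaz]
  2 Final Obstruent Devoicing: [migdaz] → [migdas]
  result: [migdas]
Order 2 then 1:
  2 Final Obstruent Devoicing: no change — [migdazo]
  1 Final Vowel Deletion: [migdazo] → [migdaz]
  result: [migdaz]

2 then 1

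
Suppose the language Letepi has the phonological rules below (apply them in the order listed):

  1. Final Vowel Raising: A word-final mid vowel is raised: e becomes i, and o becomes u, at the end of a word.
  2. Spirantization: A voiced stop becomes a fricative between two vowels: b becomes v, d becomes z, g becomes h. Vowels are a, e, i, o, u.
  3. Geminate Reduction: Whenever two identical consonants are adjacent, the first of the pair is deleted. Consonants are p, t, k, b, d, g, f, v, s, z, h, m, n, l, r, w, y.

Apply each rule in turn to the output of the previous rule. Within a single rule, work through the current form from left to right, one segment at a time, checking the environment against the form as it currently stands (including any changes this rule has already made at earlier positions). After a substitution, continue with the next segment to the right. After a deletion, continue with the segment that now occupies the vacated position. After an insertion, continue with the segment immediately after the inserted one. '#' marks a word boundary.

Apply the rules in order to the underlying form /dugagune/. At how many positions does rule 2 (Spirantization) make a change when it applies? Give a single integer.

2

1 Final Vowel Raising: [dugagune] → [dugaguni]
2 Spirantization: [dugaguni] → [duhahuni]
3 Geminate Reduction: no change — [duhahuni]
Rule 2 changed 2 position(s).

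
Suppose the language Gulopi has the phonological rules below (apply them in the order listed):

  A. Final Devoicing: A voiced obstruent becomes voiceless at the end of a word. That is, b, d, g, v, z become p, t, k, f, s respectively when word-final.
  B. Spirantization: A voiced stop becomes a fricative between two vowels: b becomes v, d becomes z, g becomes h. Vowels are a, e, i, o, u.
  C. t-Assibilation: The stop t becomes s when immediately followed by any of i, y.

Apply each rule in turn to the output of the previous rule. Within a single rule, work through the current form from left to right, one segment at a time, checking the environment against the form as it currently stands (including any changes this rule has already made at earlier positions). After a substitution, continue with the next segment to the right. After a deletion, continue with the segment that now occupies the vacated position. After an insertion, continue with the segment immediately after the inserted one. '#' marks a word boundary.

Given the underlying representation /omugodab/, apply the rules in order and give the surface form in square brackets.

[omuhozap]

A Final Devoicing: [omugodab] → [omugodap]
B Spirantization: [omugodap] → [omuhozap]
C t-Assibilation: no change — [omuhozap]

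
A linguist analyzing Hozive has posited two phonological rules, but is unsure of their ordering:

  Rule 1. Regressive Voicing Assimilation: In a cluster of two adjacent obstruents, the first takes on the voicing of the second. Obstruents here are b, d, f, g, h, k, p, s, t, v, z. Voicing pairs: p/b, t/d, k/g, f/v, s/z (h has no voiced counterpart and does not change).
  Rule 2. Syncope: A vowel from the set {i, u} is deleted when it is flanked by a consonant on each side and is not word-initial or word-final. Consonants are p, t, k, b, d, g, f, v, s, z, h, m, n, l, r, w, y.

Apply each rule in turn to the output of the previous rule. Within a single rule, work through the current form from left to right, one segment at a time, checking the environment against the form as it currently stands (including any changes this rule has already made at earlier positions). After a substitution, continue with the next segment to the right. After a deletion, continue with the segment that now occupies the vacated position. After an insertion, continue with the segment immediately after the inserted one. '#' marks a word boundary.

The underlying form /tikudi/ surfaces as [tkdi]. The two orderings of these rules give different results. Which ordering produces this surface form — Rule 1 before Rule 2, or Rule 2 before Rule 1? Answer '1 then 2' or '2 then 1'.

Order 1 then 2:
  1 Regressive Voicing Assimilation: no change — [tikudi]
  2 Syncope: [tikudi] → [tkdi]
  result: [tkdi]
Order 2 then 1:
  2 Syncope: [tikudi] → [tkdi]
  1 Regressive Voicing Assimilation: [tkdi] → [tgdi]
  result: [tgdi]

1 then 2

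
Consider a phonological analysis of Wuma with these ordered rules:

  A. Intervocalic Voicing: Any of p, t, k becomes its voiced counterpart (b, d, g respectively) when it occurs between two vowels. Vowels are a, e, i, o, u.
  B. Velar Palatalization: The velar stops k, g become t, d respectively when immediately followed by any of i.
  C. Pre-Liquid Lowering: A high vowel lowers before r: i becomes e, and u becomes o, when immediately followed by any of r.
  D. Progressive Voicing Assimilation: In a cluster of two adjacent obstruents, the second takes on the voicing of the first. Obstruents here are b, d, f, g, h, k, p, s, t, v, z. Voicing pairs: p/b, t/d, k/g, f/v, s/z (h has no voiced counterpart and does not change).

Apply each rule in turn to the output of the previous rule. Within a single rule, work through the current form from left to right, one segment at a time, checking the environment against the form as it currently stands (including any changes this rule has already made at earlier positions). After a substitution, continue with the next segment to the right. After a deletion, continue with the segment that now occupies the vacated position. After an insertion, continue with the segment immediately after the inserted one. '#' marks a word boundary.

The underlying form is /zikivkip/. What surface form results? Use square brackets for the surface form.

[zidivdip]

A Intervocalic Voicing: [zikivkip] → [zigivkip]
B Velar Palatalization: [zigivkip] → [zidivtip]
C Pre-Liquid Lowering: no change — [zidivtip]
D Progressive Voicing Assimilation: [zidivtip] → [zidivdip]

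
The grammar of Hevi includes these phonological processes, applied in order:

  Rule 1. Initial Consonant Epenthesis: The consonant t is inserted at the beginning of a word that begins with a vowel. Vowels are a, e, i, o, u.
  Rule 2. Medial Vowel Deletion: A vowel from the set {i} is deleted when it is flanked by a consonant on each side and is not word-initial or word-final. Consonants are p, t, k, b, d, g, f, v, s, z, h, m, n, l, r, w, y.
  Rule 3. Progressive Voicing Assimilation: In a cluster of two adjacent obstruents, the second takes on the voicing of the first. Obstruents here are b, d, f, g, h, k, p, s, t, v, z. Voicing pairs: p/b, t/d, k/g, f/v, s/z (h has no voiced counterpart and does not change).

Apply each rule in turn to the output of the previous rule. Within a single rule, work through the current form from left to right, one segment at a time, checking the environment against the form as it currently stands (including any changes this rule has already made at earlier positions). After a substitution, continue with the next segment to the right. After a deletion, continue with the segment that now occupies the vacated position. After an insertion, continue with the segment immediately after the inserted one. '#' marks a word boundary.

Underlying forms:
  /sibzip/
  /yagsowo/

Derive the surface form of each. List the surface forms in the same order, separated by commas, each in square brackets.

/sibzip/:
  Rule 1 Initial Consonant Epenthesis: no change — [sibzip]
  Rule 2 Medial Vowel Deletion: [sibzip] → [sbzp]
  Rule 3 Progressive Voicing Assimilation: [sbzp] → [spsp]
/yagsowo/:
  Rule 1 Initial Consonant Epenthesis: no change — [yagsowo]
  Rule 2 Medial Vowel Deletion: no change — [yagsowo]
  Rule 3 Progressive Voicing Assimilation: [yagsowo] → [yagzowo]

[spsp], [yagzowo]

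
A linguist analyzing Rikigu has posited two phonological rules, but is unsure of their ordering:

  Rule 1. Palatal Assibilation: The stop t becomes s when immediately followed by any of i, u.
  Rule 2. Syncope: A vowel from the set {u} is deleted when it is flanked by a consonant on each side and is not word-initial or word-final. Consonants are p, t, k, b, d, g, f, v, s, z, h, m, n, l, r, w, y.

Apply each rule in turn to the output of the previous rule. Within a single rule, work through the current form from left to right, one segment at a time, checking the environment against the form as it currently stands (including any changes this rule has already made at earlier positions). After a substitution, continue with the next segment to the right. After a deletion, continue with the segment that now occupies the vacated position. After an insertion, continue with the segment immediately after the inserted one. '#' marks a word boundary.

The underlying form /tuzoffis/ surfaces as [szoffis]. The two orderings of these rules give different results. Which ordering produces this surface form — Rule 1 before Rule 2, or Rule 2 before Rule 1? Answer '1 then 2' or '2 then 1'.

Order 1 then 2:
  1 Palatal Assibilation: [tuzoffis] → [suzoffis]
  2 Syncope: [suzoffis] → [szoffis]
  result: [szoffis]
Order 2 then 1:
  2 Syncope: [tuzoffis] → [tzoffis]
  1 Palatal Assibilation: no change — [tzoffis]
  result: [tzoffis]

1 then 2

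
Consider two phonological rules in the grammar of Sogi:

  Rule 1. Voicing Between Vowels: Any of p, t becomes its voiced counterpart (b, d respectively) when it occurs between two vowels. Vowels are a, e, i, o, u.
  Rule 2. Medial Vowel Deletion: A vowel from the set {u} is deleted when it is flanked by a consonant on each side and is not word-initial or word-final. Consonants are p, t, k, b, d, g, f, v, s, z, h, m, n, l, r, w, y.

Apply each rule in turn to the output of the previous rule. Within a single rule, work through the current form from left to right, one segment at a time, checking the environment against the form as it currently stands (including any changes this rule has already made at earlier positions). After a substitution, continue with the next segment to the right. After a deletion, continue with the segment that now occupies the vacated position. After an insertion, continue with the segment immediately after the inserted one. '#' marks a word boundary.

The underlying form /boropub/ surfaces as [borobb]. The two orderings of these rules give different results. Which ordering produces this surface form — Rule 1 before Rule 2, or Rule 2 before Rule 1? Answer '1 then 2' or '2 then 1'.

Order 1 then 2:
  1 Voicing Between Vowels: [boropub] → [borobub]
  2 Medial Vowel Deletion: [borobub] → [borobb]
  result: [borobb]
Order 2 then 1:
  2 Medial Vowel Deletion: [boropub] → [boropb]
  1 Voicing Between Vowels: no change — [boropb]
  result: [boropb]

1 then 2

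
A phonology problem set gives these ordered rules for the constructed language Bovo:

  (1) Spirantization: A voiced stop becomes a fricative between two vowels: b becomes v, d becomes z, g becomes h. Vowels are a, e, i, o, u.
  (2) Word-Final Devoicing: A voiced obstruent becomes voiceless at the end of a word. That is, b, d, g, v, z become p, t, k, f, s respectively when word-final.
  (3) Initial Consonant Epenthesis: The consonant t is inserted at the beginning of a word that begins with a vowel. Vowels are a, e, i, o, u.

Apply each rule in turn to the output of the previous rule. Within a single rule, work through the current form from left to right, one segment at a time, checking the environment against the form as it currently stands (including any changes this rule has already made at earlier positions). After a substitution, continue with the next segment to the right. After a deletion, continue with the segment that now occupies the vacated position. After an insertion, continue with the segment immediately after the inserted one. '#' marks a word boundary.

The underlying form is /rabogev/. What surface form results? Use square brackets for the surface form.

(1) Spirantization: [rabogev] → [ravohev]
(2) Word-Final Devoicing: [ravohev] → [ravohef]
(3) Initial Consonant Epenthesis: no change — [ravohef]

[ravohef]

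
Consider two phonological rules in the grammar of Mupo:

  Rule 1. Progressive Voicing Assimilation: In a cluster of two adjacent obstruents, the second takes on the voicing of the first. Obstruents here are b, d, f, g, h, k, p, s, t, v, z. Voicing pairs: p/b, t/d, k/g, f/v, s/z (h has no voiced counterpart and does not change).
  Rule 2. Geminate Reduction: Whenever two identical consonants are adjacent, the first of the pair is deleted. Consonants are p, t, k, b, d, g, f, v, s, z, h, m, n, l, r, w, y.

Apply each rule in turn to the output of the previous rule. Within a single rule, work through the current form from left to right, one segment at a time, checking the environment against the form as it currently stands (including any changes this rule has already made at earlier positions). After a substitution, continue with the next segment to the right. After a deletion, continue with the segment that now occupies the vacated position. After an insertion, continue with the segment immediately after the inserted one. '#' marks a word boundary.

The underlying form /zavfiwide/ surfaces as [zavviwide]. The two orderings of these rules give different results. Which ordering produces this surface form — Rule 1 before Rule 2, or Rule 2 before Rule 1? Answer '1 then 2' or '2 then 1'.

2 then 1

Order 1 then 2:
  1 Progressive Voicing Assimilation: [zavfiwide] → [zavviwide]
  2 Geminate Reduction: [zavviwide] → [zaviwide]
  result: [zaviwide]
Order 2 then 1:
  2 Geminate Reduction: no change — [zavfiwide]
  1 Progressive Voicing Assimilation: [zavfiwide] → [zavviwide]
  result: [zavviwide]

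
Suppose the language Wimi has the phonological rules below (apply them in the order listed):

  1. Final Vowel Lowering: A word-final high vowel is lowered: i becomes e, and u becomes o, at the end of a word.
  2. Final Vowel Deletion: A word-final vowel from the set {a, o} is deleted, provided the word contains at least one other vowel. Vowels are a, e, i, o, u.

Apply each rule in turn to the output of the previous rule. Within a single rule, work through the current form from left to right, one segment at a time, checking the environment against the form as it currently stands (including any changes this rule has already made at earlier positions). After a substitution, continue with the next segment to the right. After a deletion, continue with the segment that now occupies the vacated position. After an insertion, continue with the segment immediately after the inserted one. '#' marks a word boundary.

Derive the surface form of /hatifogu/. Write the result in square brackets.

1 Final Vowel Lowering: [hatifogu] → [hatifogo]
2 Final Vowel Deletion: [hatifogo] → [hatifog]

[hatifog]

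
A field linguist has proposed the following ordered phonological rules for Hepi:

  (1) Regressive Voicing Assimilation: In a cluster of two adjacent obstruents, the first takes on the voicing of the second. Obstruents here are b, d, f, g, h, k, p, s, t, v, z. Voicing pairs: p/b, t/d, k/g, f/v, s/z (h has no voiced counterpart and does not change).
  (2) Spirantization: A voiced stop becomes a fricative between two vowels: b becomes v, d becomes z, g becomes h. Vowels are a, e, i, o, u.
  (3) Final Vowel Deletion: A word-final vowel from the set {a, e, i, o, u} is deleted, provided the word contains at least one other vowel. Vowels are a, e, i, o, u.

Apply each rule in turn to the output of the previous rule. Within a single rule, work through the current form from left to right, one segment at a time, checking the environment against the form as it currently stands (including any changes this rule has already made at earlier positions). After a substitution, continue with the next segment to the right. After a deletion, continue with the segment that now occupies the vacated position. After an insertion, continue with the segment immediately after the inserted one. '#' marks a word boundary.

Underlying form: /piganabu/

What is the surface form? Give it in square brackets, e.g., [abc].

[pihanav]

(1) Regressive Voicing Assimilation: no change — [piganabu]
(2) Spirantization: [piganabu] → [pihanavu]
(3) Final Vowel Deletion: [pihanavu] → [pihanav]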